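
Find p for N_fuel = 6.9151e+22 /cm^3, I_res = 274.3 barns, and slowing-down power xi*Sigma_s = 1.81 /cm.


p = exp(-N * I * 1e-24 / (xi*Sigma_s))
p = exp(-6.9151e+22 * 274.3 * 1e-24 / 1.81)
p = 2.8103e-05

2.8103e-05


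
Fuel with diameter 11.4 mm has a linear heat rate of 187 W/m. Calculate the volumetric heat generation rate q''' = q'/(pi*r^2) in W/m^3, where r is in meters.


r = D / 2 / 1000 = 11.4 / 2 / 1000 = 0.0057 m
q''' = q' / (pi * r^2)
q''' = 187 / (pi * 0.0057^2)
q''' = 1.8321e+06 W/m^3

1.8321e+06


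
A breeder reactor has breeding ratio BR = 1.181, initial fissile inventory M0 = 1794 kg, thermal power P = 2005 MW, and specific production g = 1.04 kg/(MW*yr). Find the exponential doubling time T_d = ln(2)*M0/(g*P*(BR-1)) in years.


Breeding gain G = BR - 1 = 1.181 - 1 = 0.181
Fissile production rate = g * P * G = 1.04 * 2005 * 0.181 = 377.4212 kg/yr
T_d = ln(2) * M0 / (g * P * G)
T_d = ln(2) * 1794 / 377.4212 = 3.2947 yr

3.2947


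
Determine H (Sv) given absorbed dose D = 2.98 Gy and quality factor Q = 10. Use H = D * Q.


H = D * Q
H = 2.98 * 10
H = 29.800 Sv

29.800


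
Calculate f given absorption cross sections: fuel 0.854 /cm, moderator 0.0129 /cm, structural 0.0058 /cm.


f = Sigma_a_fuel / (Sigma_a_fuel + Sigma_a_mod + Sigma_a_other)
f = 0.854 / (0.854 + 0.0129 + 0.0058)
f = 0.97857

0.97857


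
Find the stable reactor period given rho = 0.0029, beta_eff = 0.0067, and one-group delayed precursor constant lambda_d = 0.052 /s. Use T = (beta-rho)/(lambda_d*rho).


T = (beta - rho) / (lambda_d * rho)
T = (0.0067 - 0.0029) / (0.052 * 0.0029)
T = 25.199 s

25.199


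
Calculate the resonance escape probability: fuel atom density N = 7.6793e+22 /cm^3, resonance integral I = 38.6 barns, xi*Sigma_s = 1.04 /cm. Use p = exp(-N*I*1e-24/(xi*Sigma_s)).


p = exp(-N * I * 1e-24 / (xi*Sigma_s))
p = exp(-7.6793e+22 * 38.6 * 1e-24 / 1.04)
p = 0.057833

0.057833


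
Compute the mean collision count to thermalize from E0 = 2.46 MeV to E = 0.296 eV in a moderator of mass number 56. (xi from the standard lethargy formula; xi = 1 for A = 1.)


xi = 1 + (A-1)^2/(2A)*ln((A-1)/(A+1)) = 0.03529286 (for A = 56)
n = ln(E0/E) / xi
n = ln(2.46e6 / 0.296) / 0.03529286
n = ln(8.310811e+06) / 0.03529286 = 451.45

451.45


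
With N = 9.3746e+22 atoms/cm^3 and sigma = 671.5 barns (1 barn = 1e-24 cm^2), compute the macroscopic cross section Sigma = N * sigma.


Sigma = N * sigma_barns * 1e-24
Sigma = 9.3746e+22 * 671.5 * 1e-24
Sigma = 62.950 /cm

62.950


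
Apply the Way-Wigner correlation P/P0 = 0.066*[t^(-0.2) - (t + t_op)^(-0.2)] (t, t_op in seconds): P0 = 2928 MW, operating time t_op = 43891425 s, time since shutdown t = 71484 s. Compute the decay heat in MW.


P/P0 = 0.066 * [t^(-0.2) - (t + t_op)^(-0.2)]
P/P0 = 0.066 * [71484^(-0.2) - (71484 + 43891425)^(-0.2)]
P/P0 = 0.066 * [0.1069444 - 0.02960620] = 0.005104321
P = 2928 * 0.005104321 = 14.945 MW

14.945


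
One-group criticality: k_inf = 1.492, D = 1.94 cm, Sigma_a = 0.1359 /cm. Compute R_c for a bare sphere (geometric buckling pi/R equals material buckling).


L^2 = D / Sigma_a = 1.94 / 0.1359 = 14.27520 cm^2
B_m^2 = (k_inf - 1) / L^2 = (1.492 - 1) / 14.27520 = 0.03446537 /cm^2
For a bare sphere: B_g = pi/R, so R_c = pi / sqrt(B_m^2)
R_c = pi / sqrt(0.03446537) = 16.922 cm

16.922


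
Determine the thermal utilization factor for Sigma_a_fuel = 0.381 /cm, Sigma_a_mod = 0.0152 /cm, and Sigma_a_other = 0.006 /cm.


f = Sigma_a_fuel / (Sigma_a_fuel + Sigma_a_mod + Sigma_a_other)
f = 0.381 / (0.381 + 0.0152 + 0.006)
f = 0.94729

0.94729


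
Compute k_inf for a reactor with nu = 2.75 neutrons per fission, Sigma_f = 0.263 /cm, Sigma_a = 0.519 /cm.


k_inf = nu * Sigma_f / Sigma_a
k_inf = 2.75 * 0.263 / 0.519
k_inf = 1.3935

1.3935


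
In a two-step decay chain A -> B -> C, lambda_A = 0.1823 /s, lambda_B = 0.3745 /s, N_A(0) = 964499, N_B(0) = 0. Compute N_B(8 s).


N_B(t) = lambda_A * N_A0 / (lambda_B - lambda_A) * [exp(-lambda_A*t) - exp(-lambda_B*t)]
exp(-0.1823*8) = 0.2326082; exp(-0.3745*8) = 0.04998662
N_B = 0.1823 * 964499 / (0.3745 - 0.1823) * (0.2326082 - 0.04998662)
N_B = 167066

167066


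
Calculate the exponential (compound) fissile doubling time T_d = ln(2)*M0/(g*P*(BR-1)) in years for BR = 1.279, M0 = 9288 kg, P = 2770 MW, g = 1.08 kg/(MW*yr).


Breeding gain G = BR - 1 = 1.279 - 1 = 0.279
Fissile production rate = g * P * G = 1.08 * 2770 * 0.279 = 834.6564 kg/yr
T_d = ln(2) * M0 / (g * P * G)
T_d = ln(2) * 9288 / 834.6564 = 7.7133 yr

7.7133


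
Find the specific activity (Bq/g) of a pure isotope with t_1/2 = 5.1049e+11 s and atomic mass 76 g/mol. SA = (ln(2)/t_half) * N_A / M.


lambda = ln(2) / t_half = ln(2) / 5.1049e+11 = 1.357808e-12 /s
SA = lambda * N_A / M
SA = 1.357808e-12 * 6.022e23 / 76
SA = 1.0759e+10 Bq/g

1.0759e+10


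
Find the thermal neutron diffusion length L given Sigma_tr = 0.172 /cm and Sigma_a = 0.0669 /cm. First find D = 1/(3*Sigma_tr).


D = 1 / (3 * Sigma_tr) = 1 / (3 * 0.172) = 1.937984 cm
L = sqrt(D / Sigma_a)
L = sqrt(1.937984 / 0.0669)
L = 5.3822 cm

5.3822


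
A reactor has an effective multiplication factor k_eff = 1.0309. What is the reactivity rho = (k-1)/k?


rho = (k_eff - 1) / k_eff
rho = (1.0309 - 1) / 1.0309
rho = 0.029974

0.029974


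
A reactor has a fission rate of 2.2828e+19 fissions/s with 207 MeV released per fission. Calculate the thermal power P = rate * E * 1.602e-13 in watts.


P = fission_rate * E_MeV * 1.602e-13
P = 2.2828e+19 * 207 * 1.602e-13
P = 7.5701e+08 W

7.5701e+08


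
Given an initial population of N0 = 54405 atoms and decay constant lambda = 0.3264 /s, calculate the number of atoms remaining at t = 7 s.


N = N0 * exp(-lambda * t)
N = 54405 * exp(-0.3264 * 7)
N = 5538.1

5538.1


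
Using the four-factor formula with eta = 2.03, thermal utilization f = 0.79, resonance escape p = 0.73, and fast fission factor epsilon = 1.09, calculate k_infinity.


k_inf = eta * f * p * epsilon
k_inf = 2.03 * 0.79 * 0.73 * 1.09
k_inf = 1.2761

1.2761


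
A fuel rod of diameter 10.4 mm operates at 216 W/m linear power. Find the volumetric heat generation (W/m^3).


r = D / 2 / 1000 = 10.4 / 2 / 1000 = 0.0052 m
q''' = q' / (pi * r^2)
q''' = 216 / (pi * 0.0052^2)
q''' = 2.5427e+06 W/m^3

2.5427e+06


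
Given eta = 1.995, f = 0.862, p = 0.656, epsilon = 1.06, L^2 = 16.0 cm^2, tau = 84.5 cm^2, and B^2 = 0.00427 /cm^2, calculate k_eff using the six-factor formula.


k_inf = eta*f*p*eps = 1.995*0.862*0.656*1.06 = 1.195804
P_TNL = 1/(1 + L^2*B^2) = 1/(1 + 16.0*0.00427) = 0.9360491
P_FNL = exp(-B^2*tau) = exp(-0.00427*84.5) = 0.6971080
k_eff = k_inf * P_TNL * P_FNL = 1.195804 * 0.9360491 * 0.6971080
k_eff = 0.78029

0.78029


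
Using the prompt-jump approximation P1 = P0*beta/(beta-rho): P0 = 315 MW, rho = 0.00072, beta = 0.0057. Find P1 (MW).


P1/P0 = beta / (beta - rho)
P1/P0 = 0.0057 / (0.0057 - 0.00072) = 1.144578
P1 = 315 * 1.144578 = 360.54 MW

360.54


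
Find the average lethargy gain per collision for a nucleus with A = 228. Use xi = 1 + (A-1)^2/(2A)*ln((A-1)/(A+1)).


xi = 1 + (A-1)^2/(2A) * ln((A-1)/(A+1))
xi = 1 + (228-1)^2/(2*228) * ln((228-1)/(228 +1))
xi = 0.0087463

0.0087463


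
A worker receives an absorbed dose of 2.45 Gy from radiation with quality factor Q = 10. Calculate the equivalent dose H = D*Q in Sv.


H = D * Q
H = 2.45 * 10
H = 24.500 Sv

24.500


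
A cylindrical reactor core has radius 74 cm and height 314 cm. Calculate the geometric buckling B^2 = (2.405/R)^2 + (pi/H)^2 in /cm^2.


B^2 = (2.405/R)^2 + (pi/H)^2
B^2 = (2.405/74)^2 + (pi/314)^2
B^2 = 0.0011564 /cm^2

0.0011564


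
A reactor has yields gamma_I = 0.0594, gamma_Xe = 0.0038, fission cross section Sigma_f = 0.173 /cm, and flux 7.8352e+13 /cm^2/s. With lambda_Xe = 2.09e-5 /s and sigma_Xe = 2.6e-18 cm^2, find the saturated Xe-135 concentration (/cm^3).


Xe_eq = (gamma_I + gamma_Xe) * Sigma_f * phi / (lambda_Xe + sigma_Xe * phi)
Numerator = (0.0594 + 0.0038) * 0.173 * 7.8352e+13 = 8.566694e+11
Denominator = 2.09e-5 + 2.6e-18 * 7.8352e+13 = 2.246152e-04
Xe_eq = 8.566694e+11 / 2.246152e-04 = 3.8139e+15 /cm^3

3.8139e+15


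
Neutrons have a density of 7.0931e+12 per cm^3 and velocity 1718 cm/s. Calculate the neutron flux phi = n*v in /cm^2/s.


phi = n * v
phi = 7.0931e+12 * 1718
phi = 1.2186e+16 /cm^2/s

1.2186e+16


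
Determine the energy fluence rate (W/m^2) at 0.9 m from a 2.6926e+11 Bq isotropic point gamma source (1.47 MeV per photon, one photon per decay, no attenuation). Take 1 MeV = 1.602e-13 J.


psi = A * E * 1.602e-13 / (4*pi*r^2)
psi = 2.6926e+11 * 1.47 * 1.602e-13 / (4*pi*0.9^2)
psi = 0.0062296 W/m^2

0.0062296


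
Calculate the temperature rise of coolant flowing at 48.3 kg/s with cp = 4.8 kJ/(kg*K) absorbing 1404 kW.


dT = Q / (m_dot * cp)
dT = 1404 / (48.3 * 4.8)
dT = 6.0559 C

6.0559


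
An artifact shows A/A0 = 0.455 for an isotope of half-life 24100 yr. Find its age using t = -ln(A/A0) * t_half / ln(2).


lambda = ln(2) / t_half = ln(2) / 24100 = 2.876129e-05 /yr
t = -ln(A/A0) / lambda
t = -ln(0.455) / 2.876129e-05
t = 27379 yr

27379


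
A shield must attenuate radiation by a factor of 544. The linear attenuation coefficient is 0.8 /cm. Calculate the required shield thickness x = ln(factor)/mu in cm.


x = ln(factor) / mu
x = ln(544) / 0.8
x = 7.8737 cm

7.8737


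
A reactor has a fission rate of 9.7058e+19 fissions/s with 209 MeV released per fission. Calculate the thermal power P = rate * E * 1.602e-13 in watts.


P = fission_rate * E_MeV * 1.602e-13
P = 9.7058e+19 * 209 * 1.602e-13
P = 3.2497e+09 W

3.2497e+09


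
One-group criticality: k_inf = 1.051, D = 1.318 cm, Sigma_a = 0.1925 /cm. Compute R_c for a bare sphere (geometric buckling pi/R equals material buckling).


L^2 = D / Sigma_a = 1.318 / 0.1925 = 6.846753 cm^2
B_m^2 = (k_inf - 1) / L^2 = (1.051 - 1) / 6.846753 = 0.007448786 /cm^2
For a bare sphere: B_g = pi/R, so R_c = pi / sqrt(B_m^2)
R_c = pi / sqrt(0.007448786) = 36.400 cm

36.400


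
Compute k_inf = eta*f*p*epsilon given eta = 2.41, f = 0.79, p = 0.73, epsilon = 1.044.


k_inf = eta * f * p * epsilon
k_inf = 2.41 * 0.79 * 0.73 * 1.044
k_inf = 1.4510

1.4510


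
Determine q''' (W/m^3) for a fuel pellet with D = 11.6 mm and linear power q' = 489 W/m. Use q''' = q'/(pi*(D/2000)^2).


r = D / 2 / 1000 = 11.6 / 2 / 1000 = 0.0058 m
q''' = q' / (pi * r^2)
q''' = 489 / (pi * 0.0058^2)
q''' = 4.6270e+06 W/m^3

4.6270e+06


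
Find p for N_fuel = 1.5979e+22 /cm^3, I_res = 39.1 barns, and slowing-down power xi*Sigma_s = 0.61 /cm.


p = exp(-N * I * 1e-24 / (xi*Sigma_s))
p = exp(-1.5979e+22 * 39.1 * 1e-24 / 0.61)
p = 0.35907

0.35907


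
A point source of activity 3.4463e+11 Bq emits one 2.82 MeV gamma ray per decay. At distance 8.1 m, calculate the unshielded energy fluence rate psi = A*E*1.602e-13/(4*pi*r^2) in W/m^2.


psi = A * E * 1.602e-13 / (4*pi*r^2)
psi = 3.4463e+11 * 2.82 * 1.602e-13 / (4*pi*8.1^2)
psi = 1.8884e-04 W/m^2

1.8884e-04


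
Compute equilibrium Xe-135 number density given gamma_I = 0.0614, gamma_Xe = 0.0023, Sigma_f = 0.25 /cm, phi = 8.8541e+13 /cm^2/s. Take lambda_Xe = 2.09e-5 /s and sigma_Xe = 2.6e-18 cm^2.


Xe_eq = (gamma_I + gamma_Xe) * Sigma_f * phi / (lambda_Xe + sigma_Xe * phi)
Numerator = (0.0614 + 0.0023) * 0.25 * 8.8541e+13 = 1.410015e+12
Denominator = 2.09e-5 + 2.6e-18 * 8.8541e+13 = 2.511066e-04
Xe_eq = 1.410015e+12 / 2.511066e-04 = 5.6152e+15 /cm^3

5.6152e+15


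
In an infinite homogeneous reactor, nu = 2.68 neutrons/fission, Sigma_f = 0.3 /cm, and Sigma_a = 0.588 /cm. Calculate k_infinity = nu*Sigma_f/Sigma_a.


k_inf = nu * Sigma_f / Sigma_a
k_inf = 2.68 * 0.3 / 0.588
k_inf = 1.3673

1.3673


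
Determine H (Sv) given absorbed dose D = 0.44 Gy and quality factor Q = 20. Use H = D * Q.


H = D * Q
H = 0.44 * 20
H = 8.8000 Sv

8.8000


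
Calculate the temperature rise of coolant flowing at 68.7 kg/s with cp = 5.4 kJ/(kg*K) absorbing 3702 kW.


dT = Q / (m_dot * cp)
dT = 3702 / (68.7 * 5.4)
dT = 9.9790 C

9.9790


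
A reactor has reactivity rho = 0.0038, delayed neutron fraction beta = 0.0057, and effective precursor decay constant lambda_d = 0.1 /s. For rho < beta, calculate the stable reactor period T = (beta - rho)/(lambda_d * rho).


T = (beta - rho) / (lambda_d * rho)
T = (0.0057 - 0.0038) / (0.1 * 0.0038)
T = 5.0000 s

5.0000


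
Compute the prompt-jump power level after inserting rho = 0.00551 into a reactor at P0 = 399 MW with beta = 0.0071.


P1/P0 = beta / (beta - rho)
P1/P0 = 0.0071 / (0.0071 - 0.00551) = 4.465409
P1 = 399 * 4.465409 = 1781.7 MW

1781.7


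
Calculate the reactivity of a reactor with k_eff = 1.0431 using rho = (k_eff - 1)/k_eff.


rho = (k_eff - 1) / k_eff
rho = (1.0431 - 1) / 1.0431
rho = 0.041319

0.041319


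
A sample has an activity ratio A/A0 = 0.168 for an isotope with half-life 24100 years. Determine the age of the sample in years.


lambda = ln(2) / t_half = ln(2) / 24100 = 2.876129e-05 /yr
t = -ln(A/A0) / lambda
t = -ln(0.168) / 2.876129e-05
t = 62021 yr

62021


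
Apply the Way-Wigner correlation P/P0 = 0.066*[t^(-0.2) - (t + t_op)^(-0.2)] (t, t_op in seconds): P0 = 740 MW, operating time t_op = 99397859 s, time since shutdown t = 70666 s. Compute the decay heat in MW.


P/P0 = 0.066 * [t^(-0.2) - (t + t_op)^(-0.2)]
P/P0 = 0.066 * [70666^(-0.2) - (70666 + 99397859)^(-0.2)]
P/P0 = 0.066 * [0.1071909 - 0.02514565] = 0.005414987
P = 740 * 0.005414987 = 4.0071 MW

4.0071


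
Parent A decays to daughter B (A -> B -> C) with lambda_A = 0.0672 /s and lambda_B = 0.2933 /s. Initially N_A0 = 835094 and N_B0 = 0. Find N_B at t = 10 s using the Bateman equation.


N_B(t) = lambda_A * N_A0 / (lambda_B - lambda_A) * [exp(-lambda_A*t) - exp(-lambda_B*t)]
exp(-0.0672*10) = 0.5106862; exp(-0.2933*10) = 0.05323709
N_B = 0.0672 * 835094 / (0.2933 - 0.0672) * (0.5106862 - 0.05323709)
N_B = 113539

113539


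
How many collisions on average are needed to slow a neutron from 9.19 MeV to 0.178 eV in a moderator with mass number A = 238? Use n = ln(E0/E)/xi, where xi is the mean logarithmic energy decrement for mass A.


xi = 1 + (A-1)^2/(2A)*ln((A-1)/(A+1)) = 0.008379872 (for A = 238)
n = ln(E0/E) / xi
n = ln(9.19e6 / 0.178) / 0.008379872
n = ln(5.162921e+07) / 0.008379872 = 2119.3

2119.3


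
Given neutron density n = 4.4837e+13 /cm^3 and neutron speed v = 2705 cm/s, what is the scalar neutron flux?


phi = n * v
phi = 4.4837e+13 * 2705
phi = 1.2128e+17 /cm^2/s

1.2128e+17


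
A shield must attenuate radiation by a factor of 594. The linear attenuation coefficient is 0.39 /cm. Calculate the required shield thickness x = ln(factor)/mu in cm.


x = ln(factor) / mu
x = ln(594) / 0.39
x = 16.377 cm

16.377


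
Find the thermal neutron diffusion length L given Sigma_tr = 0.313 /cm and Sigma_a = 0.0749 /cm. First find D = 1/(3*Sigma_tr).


D = 1 / (3 * Sigma_tr) = 1 / (3 * 0.313) = 1.064963 cm
L = sqrt(D / Sigma_a)
L = sqrt(1.064963 / 0.0749)
L = 3.7707 cm

3.7707


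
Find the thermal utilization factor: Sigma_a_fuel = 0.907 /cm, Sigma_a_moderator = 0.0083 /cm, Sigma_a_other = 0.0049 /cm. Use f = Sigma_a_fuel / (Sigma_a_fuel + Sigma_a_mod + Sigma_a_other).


f = Sigma_a_fuel / (Sigma_a_fuel + Sigma_a_mod + Sigma_a_other)
f = 0.907 / (0.907 + 0.0083 + 0.0049)
f = 0.98566

0.98566


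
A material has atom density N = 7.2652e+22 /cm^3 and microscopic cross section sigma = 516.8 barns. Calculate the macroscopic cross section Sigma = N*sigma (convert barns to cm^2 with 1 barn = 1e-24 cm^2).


Sigma = N * sigma_barns * 1e-24
Sigma = 7.2652e+22 * 516.8 * 1e-24
Sigma = 37.547 /cm

37.547


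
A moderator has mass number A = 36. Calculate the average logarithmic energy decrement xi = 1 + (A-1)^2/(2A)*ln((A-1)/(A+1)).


xi = 1 + (A-1)^2/(2A) * ln((A-1)/(A+1))
xi = 1 + (36-1)^2/(2*36) * ln((36-1)/(36 +1))
xi = 0.054541

0.054541


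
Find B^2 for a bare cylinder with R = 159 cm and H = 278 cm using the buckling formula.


B^2 = (2.405/R)^2 + (pi/H)^2
B^2 = (2.405/159)^2 + (pi/278)^2
B^2 = 3.5650e-04 /cm^2

3.5650e-04


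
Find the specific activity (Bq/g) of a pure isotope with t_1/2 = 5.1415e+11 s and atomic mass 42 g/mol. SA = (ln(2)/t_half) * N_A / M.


lambda = ln(2) / t_half = ln(2) / 5.1415e+11 = 1.348142e-12 /s
SA = lambda * N_A / M
SA = 1.348142e-12 * 6.022e23 / 42
SA = 1.9330e+10 Bq/g

1.9330e+10


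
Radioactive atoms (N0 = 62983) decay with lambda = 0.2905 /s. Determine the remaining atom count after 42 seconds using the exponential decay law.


N = N0 * exp(-lambda * t)
N = 62983 * exp(-0.2905 * 42)
N = 0.31652

0.31652


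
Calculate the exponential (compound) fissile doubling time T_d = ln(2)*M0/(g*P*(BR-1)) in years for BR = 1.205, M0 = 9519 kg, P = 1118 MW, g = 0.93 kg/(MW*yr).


Breeding gain G = BR - 1 = 1.205 - 1 = 0.205
Fissile production rate = g * P * G = 0.93 * 1118 * 0.205 = 213.1467 kg/yr
T_d = ln(2) * M0 / (g * P * G)
T_d = ln(2) * 9519 / 213.1467 = 30.956 yr

30.956


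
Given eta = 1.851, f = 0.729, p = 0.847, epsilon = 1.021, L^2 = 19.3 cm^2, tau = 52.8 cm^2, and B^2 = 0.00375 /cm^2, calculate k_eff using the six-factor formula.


k_inf = eta*f*p*eps = 1.851*0.729*0.847*1.021 = 1.166925
P_TNL = 1/(1 + L^2*B^2) = 1/(1 + 19.3*0.00375) = 0.9325096
P_FNL = exp(-B^2*tau) = exp(-0.00375*52.8) = 0.8203699
k_eff = k_inf * P_TNL * P_FNL = 1.166925 * 0.9325096 * 0.8203699
k_eff = 0.89270

0.89270


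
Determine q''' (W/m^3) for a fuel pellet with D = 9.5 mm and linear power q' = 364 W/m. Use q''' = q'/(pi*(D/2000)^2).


r = D / 2 / 1000 = 9.5 / 2 / 1000 = 0.00475 m
q''' = q' / (pi * r^2)
q''' = 364 / (pi * 0.00475^2)
q''' = 5.1353e+06 W/m^3

5.1353e+06


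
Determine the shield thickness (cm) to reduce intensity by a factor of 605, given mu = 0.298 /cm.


x = ln(factor) / mu
x = ln(605) / 0.298
x = 21.494 cm

21.494


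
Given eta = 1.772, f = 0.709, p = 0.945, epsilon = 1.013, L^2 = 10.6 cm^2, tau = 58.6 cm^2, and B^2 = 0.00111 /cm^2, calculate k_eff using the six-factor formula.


k_inf = eta*f*p*eps = 1.772*0.709*0.945*1.013 = 1.202683
P_TNL = 1/(1 + L^2*B^2) = 1/(1 + 10.6*0.00111) = 0.9883708
P_FNL = exp(-B^2*tau) = exp(-0.00111*58.6) = 0.9370244
k_eff = k_inf * P_TNL * P_FNL = 1.202683 * 0.9883708 * 0.9370244
k_eff = 1.1138

1.1138


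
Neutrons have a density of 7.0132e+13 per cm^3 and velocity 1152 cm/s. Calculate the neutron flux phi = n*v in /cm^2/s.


phi = n * v
phi = 7.0132e+13 * 1152
phi = 8.0792e+16 /cm^2/s

8.0792e+16


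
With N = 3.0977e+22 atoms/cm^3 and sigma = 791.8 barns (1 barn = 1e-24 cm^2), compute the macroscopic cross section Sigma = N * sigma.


Sigma = N * sigma_barns * 1e-24
Sigma = 3.0977e+22 * 791.8 * 1e-24
Sigma = 24.528 /cm

24.528


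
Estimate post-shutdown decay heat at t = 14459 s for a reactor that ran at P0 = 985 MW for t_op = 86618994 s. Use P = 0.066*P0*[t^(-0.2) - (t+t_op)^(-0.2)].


P/P0 = 0.066 * [t^(-0.2) - (t + t_op)^(-0.2)]
P/P0 = 0.066 * [14459^(-0.2) - (14459 + 86618994)^(-0.2)]
P/P0 = 0.066 * [0.1472219 - 0.02585014] = 0.008010536
P = 985 * 0.008010536 = 7.8904 MW

7.8904


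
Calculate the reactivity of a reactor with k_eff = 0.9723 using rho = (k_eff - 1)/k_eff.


rho = (k_eff - 1) / k_eff
rho = (0.9723 - 1) / 0.9723
rho = -0.028489

-0.028489


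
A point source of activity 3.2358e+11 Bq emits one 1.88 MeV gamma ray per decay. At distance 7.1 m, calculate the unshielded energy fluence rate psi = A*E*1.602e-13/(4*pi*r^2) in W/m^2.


psi = A * E * 1.602e-13 / (4*pi*r^2)
psi = 3.2358e+11 * 1.88 * 1.602e-13 / (4*pi*7.1^2)
psi = 1.5384e-04 W/m^2

1.5384e-04


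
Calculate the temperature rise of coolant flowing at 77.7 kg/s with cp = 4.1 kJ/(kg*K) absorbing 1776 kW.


dT = Q / (m_dot * cp)
dT = 1776 / (77.7 * 4.1)
dT = 5.5749 C

5.5749


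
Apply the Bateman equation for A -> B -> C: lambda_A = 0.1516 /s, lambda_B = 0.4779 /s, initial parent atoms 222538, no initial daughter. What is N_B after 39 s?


N_B(t) = lambda_A * N_A0 / (lambda_B - lambda_A) * [exp(-lambda_A*t) - exp(-lambda_B*t)]
exp(-0.1516*39) = 0.002705685; exp(-0.4779*39) = 8.045926e-09
N_B = 0.1516 * 222538 / (0.4779 - 0.1516) * (0.002705685 - 8.045926e-09)
N_B = 279.74

279.74


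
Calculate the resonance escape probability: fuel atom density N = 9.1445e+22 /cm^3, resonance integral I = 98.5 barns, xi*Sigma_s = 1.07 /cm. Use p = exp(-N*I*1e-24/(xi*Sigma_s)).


p = exp(-N * I * 1e-24 / (xi*Sigma_s))
p = exp(-9.1445e+22 * 98.5 * 1e-24 / 1.07)
p = 2.2084e-04

2.2084e-04


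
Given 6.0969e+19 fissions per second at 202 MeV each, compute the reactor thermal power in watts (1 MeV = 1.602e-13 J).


P = fission_rate * E_MeV * 1.602e-13
P = 6.0969e+19 * 202 * 1.602e-13
P = 1.9730e+09 W

1.9730e+09


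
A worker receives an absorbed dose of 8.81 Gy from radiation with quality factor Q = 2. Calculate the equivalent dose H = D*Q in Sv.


H = D * Q
H = 8.81 * 2
H = 17.620 Sv

17.620


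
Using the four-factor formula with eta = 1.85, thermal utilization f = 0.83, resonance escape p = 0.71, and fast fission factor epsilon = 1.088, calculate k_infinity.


k_inf = eta * f * p * epsilon
k_inf = 1.85 * 0.83 * 0.71 * 1.088
k_inf = 1.1861

1.1861


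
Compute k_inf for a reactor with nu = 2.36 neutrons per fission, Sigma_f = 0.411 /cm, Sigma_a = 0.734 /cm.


k_inf = nu * Sigma_f / Sigma_a
k_inf = 2.36 * 0.411 / 0.734
k_inf = 1.3215

1.3215


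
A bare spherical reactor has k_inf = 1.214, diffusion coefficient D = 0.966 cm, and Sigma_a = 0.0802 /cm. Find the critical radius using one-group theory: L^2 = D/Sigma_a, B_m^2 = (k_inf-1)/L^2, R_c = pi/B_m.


L^2 = D / Sigma_a = 0.966 / 0.0802 = 12.04489 cm^2
B_m^2 = (k_inf - 1) / L^2 = (1.214 - 1) / 12.04489 = 0.01776687 /cm^2
For a bare sphere: B_g = pi/R, so R_c = pi / sqrt(B_m^2)
R_c = pi / sqrt(0.01776687) = 23.569 cm

23.569


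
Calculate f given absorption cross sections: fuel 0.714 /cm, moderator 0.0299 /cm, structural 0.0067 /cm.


f = Sigma_a_fuel / (Sigma_a_fuel + Sigma_a_mod + Sigma_a_other)
f = 0.714 / (0.714 + 0.0299 + 0.0067)
f = 0.95124

0.95124


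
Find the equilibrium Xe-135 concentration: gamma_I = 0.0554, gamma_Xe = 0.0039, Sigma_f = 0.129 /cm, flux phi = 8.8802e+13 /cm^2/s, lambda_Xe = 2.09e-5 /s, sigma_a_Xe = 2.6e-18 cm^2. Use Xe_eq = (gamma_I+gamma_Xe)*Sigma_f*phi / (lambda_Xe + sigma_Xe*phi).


Xe_eq = (gamma_I + gamma_Xe) * Sigma_f * phi / (lambda_Xe + sigma_Xe * phi)
Numerator = (0.0554 + 0.0039) * 0.129 * 8.8802e+13 = 6.793087e+11
Denominator = 2.09e-5 + 2.6e-18 * 8.8802e+13 = 2.517852e-04
Xe_eq = 6.793087e+11 / 2.517852e-04 = 2.6980e+15 /cm^3

2.6980e+15


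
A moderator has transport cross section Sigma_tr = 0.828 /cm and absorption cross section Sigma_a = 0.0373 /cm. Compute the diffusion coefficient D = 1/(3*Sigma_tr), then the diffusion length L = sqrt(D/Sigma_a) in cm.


D = 1 / (3 * Sigma_tr) = 1 / (3 * 0.828) = 0.4025765 cm
L = sqrt(D / Sigma_a)
L = sqrt(0.4025765 / 0.0373)
L = 3.2853 cm

3.2853


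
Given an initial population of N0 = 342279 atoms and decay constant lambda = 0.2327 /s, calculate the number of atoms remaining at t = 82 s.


N = N0 * exp(-lambda * t)
N = 342279 * exp(-0.2327 * 82)
N = 0.0017678

0.0017678


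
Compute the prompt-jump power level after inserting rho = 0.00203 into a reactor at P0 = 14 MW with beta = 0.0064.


P1/P0 = beta / (beta - rho)
P1/P0 = 0.0064 / (0.0064 - 0.00203) = 1.464531
P1 = 14 * 1.464531 = 20.503 MW

20.503


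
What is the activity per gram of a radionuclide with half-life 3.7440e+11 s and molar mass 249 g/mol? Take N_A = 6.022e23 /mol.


lambda = ln(2) / t_half = ln(2) / 3.7440e+11 = 1.851355e-12 /s
SA = lambda * N_A / M
SA = 1.851355e-12 * 6.022e23 / 249
SA = 4.4775e+09 Bq/g

4.4775e+09


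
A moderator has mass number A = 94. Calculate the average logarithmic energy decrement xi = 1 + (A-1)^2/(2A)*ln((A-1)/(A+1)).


xi = 1 + (A-1)^2/(2A) * ln((A-1)/(A+1))
xi = 1 + (94-1)^2/(2*94) * ln((94-1)/(94 +1))
xi = 0.021126

0.021126


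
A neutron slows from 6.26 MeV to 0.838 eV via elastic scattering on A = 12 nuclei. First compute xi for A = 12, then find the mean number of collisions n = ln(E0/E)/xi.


xi = 1 + (A-1)^2/(2A)*ln((A-1)/(A+1)) = 0.1577690 (for A = 12)
n = ln(E0/E) / xi
n = ln(6.26e6 / 0.838) / 0.1577690
n = ln(7.470167e+06) / 0.1577690 = 100.31

100.31


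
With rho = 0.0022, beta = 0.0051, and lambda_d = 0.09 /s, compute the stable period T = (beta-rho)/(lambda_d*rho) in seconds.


T = (beta - rho) / (lambda_d * rho)
T = (0.0051 - 0.0022) / (0.09 * 0.0022)
T = 14.646 s

14.646


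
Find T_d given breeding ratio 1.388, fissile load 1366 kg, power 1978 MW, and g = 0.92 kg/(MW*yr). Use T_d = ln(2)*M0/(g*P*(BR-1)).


Breeding gain G = BR - 1 = 1.388 - 1 = 0.388
Fissile production rate = g * P * G = 0.92 * 1978 * 0.388 = 706.06688 kg/yr
T_d = ln(2) * M0 / (g * P * G)
T_d = ln(2) * 1366 / 706.06688 = 1.3410 yr

1.3410


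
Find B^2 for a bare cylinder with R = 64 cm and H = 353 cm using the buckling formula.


B^2 = (2.405/R)^2 + (pi/H)^2
B^2 = (2.405/64)^2 + (pi/353)^2
B^2 = 0.0014913 /cm^2

0.0014913


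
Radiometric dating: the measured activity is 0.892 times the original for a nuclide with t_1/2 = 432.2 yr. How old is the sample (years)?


lambda = ln(2) / t_half = ln(2) / 432.2 = 0.001603765 /yr
t = -ln(A/A0) / lambda
t = -ln(0.892) / 0.001603765
t = 71.263 yr

71.263


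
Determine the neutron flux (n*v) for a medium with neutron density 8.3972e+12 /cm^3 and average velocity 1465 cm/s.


phi = n * v
phi = 8.3972e+12 * 1465
phi = 1.2302e+16 /cm^2/s

1.2302e+16


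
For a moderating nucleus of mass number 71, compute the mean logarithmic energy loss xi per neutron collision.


xi = 1 + (A-1)^2/(2A) * ln((A-1)/(A+1))
xi = 1 + (71-1)^2/(2*71) * ln((71-1)/(71 +1))
xi = 0.027906

0.027906


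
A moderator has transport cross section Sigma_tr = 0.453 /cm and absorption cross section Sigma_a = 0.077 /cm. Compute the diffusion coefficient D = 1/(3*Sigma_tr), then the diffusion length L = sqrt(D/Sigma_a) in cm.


D = 1 / (3 * Sigma_tr) = 1 / (3 * 0.453) = 0.7358352 cm
L = sqrt(D / Sigma_a)
L = sqrt(0.7358352 / 0.077)
L = 3.0913 cm

3.0913


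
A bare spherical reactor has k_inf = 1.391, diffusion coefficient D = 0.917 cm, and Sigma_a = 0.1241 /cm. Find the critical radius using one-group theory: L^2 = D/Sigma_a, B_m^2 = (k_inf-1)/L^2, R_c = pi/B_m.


L^2 = D / Sigma_a = 0.917 / 0.1241 = 7.389202 cm^2
B_m^2 = (k_inf - 1) / L^2 = (1.391 - 1) / 7.389202 = 0.05291505 /cm^2
For a bare sphere: B_g = pi/R, so R_c = pi / sqrt(B_m^2)
R_c = pi / sqrt(0.05291505) = 13.657 cm

13.657


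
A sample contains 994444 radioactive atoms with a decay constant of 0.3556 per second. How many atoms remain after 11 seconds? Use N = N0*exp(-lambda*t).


N = N0 * exp(-lambda * t)
N = 994444 * exp(-0.3556 * 11)
N = 19897

19897


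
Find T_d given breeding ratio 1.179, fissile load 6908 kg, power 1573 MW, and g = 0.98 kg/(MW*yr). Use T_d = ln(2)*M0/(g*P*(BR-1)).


Breeding gain G = BR - 1 = 1.179 - 1 = 0.179
Fissile production rate = g * P * G = 0.98 * 1573 * 0.179 = 275.93566 kg/yr
T_d = ln(2) * M0 / (g * P * G)
T_d = ln(2) * 6908 / 275.93566 = 17.353 yr

17.353


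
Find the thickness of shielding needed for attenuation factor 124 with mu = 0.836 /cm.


x = ln(factor) / mu
x = ln(124) / 0.836
x = 5.7659 cm

5.7659


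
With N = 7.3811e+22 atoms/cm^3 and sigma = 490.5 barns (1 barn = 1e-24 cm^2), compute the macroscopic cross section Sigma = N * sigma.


Sigma = N * sigma_barns * 1e-24
Sigma = 7.3811e+22 * 490.5 * 1e-24
Sigma = 36.204 /cm

36.204


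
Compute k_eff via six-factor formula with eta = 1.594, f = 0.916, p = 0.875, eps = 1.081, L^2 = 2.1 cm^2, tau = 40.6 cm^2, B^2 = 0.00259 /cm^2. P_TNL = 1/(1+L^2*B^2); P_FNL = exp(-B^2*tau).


k_inf = eta*f*p*eps = 1.594*0.916*0.875*1.081 = 1.381076
P_TNL = 1/(1 + L^2*B^2) = 1/(1 + 2.1*0.00259) = 0.9945904
P_FNL = exp(-B^2*tau) = exp(-0.00259*40.6) = 0.9001859
k_eff = k_inf * P_TNL * P_FNL = 1.381076 * 0.9945904 * 0.9001859
k_eff = 1.2365

1.2365


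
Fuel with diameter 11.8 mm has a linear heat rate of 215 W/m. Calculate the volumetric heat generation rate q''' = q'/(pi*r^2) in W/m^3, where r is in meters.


r = D / 2 / 1000 = 11.8 / 2 / 1000 = 0.0059 m
q''' = q' / (pi * r^2)
q''' = 215 / (pi * 0.0059^2)
q''' = 1.9660e+06 W/m^3

1.9660e+06


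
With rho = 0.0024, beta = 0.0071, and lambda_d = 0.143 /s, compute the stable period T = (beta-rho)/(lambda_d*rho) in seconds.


T = (beta - rho) / (lambda_d * rho)
T = (0.0071 - 0.0024) / (0.143 * 0.0024)
T = 13.695 s

13.695


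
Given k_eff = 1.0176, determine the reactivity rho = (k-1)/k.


rho = (k_eff - 1) / k_eff
rho = (1.0176 - 1) / 1.0176
rho = 0.017296

0.017296


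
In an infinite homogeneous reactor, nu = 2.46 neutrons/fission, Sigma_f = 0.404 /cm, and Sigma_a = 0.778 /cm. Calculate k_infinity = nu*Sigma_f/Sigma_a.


k_inf = nu * Sigma_f / Sigma_a
k_inf = 2.46 * 0.404 / 0.778
k_inf = 1.2774

1.2774


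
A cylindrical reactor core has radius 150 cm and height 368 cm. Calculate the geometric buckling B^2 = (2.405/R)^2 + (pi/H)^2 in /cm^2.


B^2 = (2.405/R)^2 + (pi/H)^2
B^2 = (2.405/150)^2 + (pi/368)^2
B^2 = 3.2995e-04 /cm^2

3.2995e-04


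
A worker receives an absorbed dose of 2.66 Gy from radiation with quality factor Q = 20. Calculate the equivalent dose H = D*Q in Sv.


H = D * Q
H = 2.66 * 20
H = 53.200 Sv

53.200


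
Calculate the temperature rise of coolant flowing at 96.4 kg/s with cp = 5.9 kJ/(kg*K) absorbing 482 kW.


dT = Q / (m_dot * cp)
dT = 482 / (96.4 * 5.9)
dT = 0.84746 C

0.84746


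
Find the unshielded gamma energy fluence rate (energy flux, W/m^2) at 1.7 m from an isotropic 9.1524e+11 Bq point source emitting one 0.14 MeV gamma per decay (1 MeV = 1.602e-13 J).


psi = A * E * 1.602e-13 / (4*pi*r^2)
psi = 9.1524e+11 * 0.14 * 1.602e-13 / (4*pi*1.7^2)
psi = 5.6522e-04 W/m^2

5.6522e-04


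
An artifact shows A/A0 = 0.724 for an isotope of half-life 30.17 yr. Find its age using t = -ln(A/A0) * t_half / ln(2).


lambda = ln(2) / t_half = ln(2) / 30.17 = 0.02297472 /yr
t = -ln(A/A0) / lambda
t = -ln(0.724) / 0.02297472
t = 14.057 yr

14.057


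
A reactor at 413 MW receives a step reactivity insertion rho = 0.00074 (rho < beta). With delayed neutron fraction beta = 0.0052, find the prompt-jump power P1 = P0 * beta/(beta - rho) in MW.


P1/P0 = beta / (beta - rho)
P1/P0 = 0.0052 / (0.0052 - 0.00074) = 1.165919
P1 = 413 * 1.165919 = 481.52 MW

481.52


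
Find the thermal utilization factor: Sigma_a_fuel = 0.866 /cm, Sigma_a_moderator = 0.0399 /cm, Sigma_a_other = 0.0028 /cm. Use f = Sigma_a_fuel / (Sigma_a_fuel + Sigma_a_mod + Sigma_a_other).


f = Sigma_a_fuel / (Sigma_a_fuel + Sigma_a_mod + Sigma_a_other)
f = 0.866 / (0.866 + 0.0399 + 0.0028)
f = 0.95301

0.95301


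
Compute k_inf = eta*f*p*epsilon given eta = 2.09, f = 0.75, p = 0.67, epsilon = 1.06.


k_inf = eta * f * p * epsilon
k_inf = 2.09 * 0.75 * 0.67 * 1.06
k_inf = 1.1132

1.1132


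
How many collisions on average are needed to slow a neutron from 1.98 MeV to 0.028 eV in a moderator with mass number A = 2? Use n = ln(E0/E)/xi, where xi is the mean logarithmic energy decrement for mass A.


xi = 1 + (A-1)^2/(2A)*ln((A-1)/(A+1)) = 0.7253469 (for A = 2)
n = ln(E0/E) / xi
n = ln(1.98e6 / 0.028) / 0.7253469
n = ln(7.071429e+07) / 0.7253469 = 24.918

24.918


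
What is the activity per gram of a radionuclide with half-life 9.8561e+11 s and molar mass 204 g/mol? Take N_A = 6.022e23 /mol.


lambda = ln(2) / t_half = ln(2) / 9.8561e+11 = 7.032672e-13 /s
SA = lambda * N_A / M
SA = 7.032672e-13 * 6.022e23 / 204
SA = 2.0760e+09 Bq/g

2.0760e+09


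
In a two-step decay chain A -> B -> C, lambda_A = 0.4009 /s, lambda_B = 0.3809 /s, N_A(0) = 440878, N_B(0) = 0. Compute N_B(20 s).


N_B(t) = lambda_A * N_A0 / (lambda_B - lambda_A) * [exp(-lambda_A*t) - exp(-lambda_B*t)]
exp(-0.4009*20) = 3.294783e-04; exp(-0.3809*20) = 4.915239e-04
N_B = 0.4009 * 440878 / (0.3809 - 0.4009) * (3.294783e-04 - 4.915239e-04)
N_B = 1432.1

1432.1


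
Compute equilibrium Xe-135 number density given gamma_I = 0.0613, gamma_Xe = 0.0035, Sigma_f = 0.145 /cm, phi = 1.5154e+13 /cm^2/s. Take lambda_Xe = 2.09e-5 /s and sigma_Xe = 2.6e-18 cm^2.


Xe_eq = (gamma_I + gamma_Xe) * Sigma_f * phi / (lambda_Xe + sigma_Xe * phi)
Numerator = (0.0613 + 0.0035) * 0.145 * 1.5154e+13 = 1.423870e+11
Denominator = 2.09e-5 + 2.6e-18 * 1.5154e+13 = 6.030040e-05
Xe_eq = 1.423870e+11 / 6.030040e-05 = 2.3613e+15 /cm^3

2.3613e+15


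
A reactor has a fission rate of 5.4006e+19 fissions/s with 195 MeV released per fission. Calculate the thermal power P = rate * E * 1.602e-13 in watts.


P = fission_rate * E_MeV * 1.602e-13
P = 5.4006e+19 * 195 * 1.602e-13
P = 1.6871e+09 W

1.6871e+09


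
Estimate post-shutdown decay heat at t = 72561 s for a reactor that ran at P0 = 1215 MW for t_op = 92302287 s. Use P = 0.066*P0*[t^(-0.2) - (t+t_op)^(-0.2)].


P/P0 = 0.066 * [t^(-0.2) - (t + t_op)^(-0.2)]
P/P0 = 0.066 * [72561^(-0.2) - (72561 + 92302287)^(-0.2)]
P/P0 = 0.066 * [0.1066251 - 0.02552050] = 0.005352904
P = 1215 * 0.005352904 = 6.5038 MW

6.5038


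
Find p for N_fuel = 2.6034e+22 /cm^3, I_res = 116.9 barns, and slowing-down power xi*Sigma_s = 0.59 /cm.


p = exp(-N * I * 1e-24 / (xi*Sigma_s))
p = exp(-2.6034e+22 * 116.9 * 1e-24 / 0.59)
p = 0.0057517

0.0057517


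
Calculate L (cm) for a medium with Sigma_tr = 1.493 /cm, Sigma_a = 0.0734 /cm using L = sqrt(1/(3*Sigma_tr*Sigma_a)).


D = 1 / (3 * Sigma_tr) = 1 / (3 * 1.493) = 0.2232641 cm
L = sqrt(D / Sigma_a)
L = sqrt(0.2232641 / 0.0734)
L = 1.7441 cm

1.7441


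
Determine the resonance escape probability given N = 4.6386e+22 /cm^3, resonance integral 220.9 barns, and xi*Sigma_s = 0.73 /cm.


p = exp(-N * I * 1e-24 / (xi*Sigma_s))
p = exp(-4.6386e+22 * 220.9 * 1e-24 / 0.73)
p = 8.0170e-07

8.0170e-07


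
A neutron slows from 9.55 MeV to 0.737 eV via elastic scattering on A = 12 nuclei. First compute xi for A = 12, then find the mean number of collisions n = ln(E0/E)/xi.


xi = 1 + (A-1)^2/(2A)*ln((A-1)/(A+1)) = 0.1577690 (for A = 12)
n = ln(E0/E) / xi
n = ln(9.55e6 / 0.737) / 0.1577690
n = ln(1.295794e+07) / 0.1577690 = 103.81

103.81


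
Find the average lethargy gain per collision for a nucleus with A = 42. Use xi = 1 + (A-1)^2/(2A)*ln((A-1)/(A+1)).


xi = 1 + (A-1)^2/(2A) * ln((A-1)/(A+1))
xi = 1 + (42-1)^2/(2*42) * ln((42-1)/(42 +1))
xi = 0.046872

0.046872


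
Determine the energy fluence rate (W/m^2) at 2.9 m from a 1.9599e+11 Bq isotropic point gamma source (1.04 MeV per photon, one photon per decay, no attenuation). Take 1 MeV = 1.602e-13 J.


psi = A * E * 1.602e-13 / (4*pi*r^2)
psi = 1.9599e+11 * 1.04 * 1.602e-13 / (4*pi*2.9^2)
psi = 3.0898e-04 W/m^2

3.0898e-04


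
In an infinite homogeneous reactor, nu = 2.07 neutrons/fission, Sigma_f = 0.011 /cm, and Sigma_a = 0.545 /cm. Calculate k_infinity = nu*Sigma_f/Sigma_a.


k_inf = nu * Sigma_f / Sigma_a
k_inf = 2.07 * 0.011 / 0.545
k_inf = 0.041780

0.041780


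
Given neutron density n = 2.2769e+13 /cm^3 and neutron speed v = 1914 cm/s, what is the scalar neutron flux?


phi = n * v
phi = 2.2769e+13 * 1914
phi = 4.3580e+16 /cm^2/s

4.3580e+16


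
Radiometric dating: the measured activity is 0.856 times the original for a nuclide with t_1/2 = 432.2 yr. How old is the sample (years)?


lambda = ln(2) / t_half = ln(2) / 432.2 = 0.001603765 /yr
t = -ln(A/A0) / lambda
t = -ln(0.856) / 0.001603765
t = 96.950 yr

96.950


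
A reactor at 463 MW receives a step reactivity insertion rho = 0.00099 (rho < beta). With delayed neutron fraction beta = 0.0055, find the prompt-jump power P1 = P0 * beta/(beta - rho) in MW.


P1/P0 = beta / (beta - rho)
P1/P0 = 0.0055 / (0.0055 - 0.00099) = 1.219512
P1 = 463 * 1.219512 = 564.63 MW

564.63


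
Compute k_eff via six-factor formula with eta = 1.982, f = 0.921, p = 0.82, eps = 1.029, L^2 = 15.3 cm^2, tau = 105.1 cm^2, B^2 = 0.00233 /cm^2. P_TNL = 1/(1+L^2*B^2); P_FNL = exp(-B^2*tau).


k_inf = eta*f*p*eps = 1.982*0.921*0.82*1.029 = 1.540255
P_TNL = 1/(1 + L^2*B^2) = 1/(1 + 15.3*0.00233) = 0.9655781
P_FNL = exp(-B^2*tau) = exp(-0.00233*105.1) = 0.7827961
k_eff = k_inf * P_TNL * P_FNL = 1.540255 * 0.9655781 * 0.7827961
k_eff = 1.1642

1.1642


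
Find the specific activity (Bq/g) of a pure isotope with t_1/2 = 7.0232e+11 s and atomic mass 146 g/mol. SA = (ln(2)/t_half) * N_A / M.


lambda = ln(2) / t_half = ln(2) / 7.0232e+11 = 9.869393e-13 /s
SA = lambda * N_A / M
SA = 9.869393e-13 * 6.022e23 / 146
SA = 4.0708e+09 Bq/g

4.0708e+09


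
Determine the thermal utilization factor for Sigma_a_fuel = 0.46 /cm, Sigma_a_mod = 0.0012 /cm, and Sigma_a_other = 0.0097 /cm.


f = Sigma_a_fuel / (Sigma_a_fuel + Sigma_a_mod + Sigma_a_other)
f = 0.46 / (0.46 + 0.0012 + 0.0097)
f = 0.97685

0.97685


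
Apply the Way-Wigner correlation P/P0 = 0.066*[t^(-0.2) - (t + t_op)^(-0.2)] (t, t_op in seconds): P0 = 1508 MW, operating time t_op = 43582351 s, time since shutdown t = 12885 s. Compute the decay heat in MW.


P/P0 = 0.066 * [t^(-0.2) - (t + t_op)^(-0.2)]
P/P0 = 0.066 * [12885^(-0.2) - (12885 + 43582351)^(-0.2)]
P/P0 = 0.066 * [0.1506548 - 0.02965597] = 0.007985923
P = 1508 * 0.007985923 = 12.043 MW

12.043


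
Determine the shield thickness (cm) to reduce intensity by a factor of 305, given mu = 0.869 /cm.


x = ln(factor) / mu
x = ln(305) / 0.869
x = 6.5826 cm

6.5826


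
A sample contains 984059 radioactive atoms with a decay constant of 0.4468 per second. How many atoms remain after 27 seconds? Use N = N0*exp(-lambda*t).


N = N0 * exp(-lambda * t)
N = 984059 * exp(-0.4468 * 27)
N = 5.6737

5.6737


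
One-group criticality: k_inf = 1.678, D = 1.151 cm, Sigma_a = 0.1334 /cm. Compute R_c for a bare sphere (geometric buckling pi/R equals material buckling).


L^2 = D / Sigma_a = 1.151 / 0.1334 = 8.628186 cm^2
B_m^2 = (k_inf - 1) / L^2 = (1.678 - 1) / 8.628186 = 0.07857967 /cm^2
For a bare sphere: B_g = pi/R, so R_c = pi / sqrt(B_m^2)
R_c = pi / sqrt(0.07857967) = 11.207 cm

11.207


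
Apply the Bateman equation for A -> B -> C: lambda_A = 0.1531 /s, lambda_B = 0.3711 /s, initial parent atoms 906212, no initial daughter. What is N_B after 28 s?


N_B(t) = lambda_A * N_A0 / (lambda_B - lambda_A) * [exp(-lambda_A*t) - exp(-lambda_B*t)]
exp(-0.1531*28) = 0.01374885; exp(-0.3711*28) = 3.071375e-05
N_B = 0.1531 * 906212 / (0.3711 - 0.1531) * (0.01374885 - 3.071375e-05)
N_B = 8730.6

8730.6


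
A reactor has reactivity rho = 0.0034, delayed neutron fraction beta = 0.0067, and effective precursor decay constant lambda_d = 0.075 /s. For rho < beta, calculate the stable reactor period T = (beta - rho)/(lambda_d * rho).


T = (beta - rho) / (lambda_d * rho)
T = (0.0067 - 0.0034) / (0.075 * 0.0034)
T = 12.941 s

12.941


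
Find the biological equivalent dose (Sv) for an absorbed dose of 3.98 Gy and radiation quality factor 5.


H = D * Q
H = 3.98 * 5
H = 19.900 Sv

19.900


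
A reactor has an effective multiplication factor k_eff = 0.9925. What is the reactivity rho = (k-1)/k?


rho = (k_eff - 1) / k_eff
rho = (0.9925 - 1) / 0.9925
rho = -0.0075567

-0.0075567


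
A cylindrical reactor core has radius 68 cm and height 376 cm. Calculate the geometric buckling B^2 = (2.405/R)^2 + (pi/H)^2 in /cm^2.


B^2 = (2.405/R)^2 + (pi/H)^2
B^2 = (2.405/68)^2 + (pi/376)^2
B^2 = 0.0013207 /cm^2

0.0013207


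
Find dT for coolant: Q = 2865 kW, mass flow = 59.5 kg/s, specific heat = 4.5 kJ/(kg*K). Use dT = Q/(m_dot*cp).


dT = Q / (m_dot * cp)
dT = 2865 / (59.5 * 4.5)
dT = 10.700 C

10.700
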